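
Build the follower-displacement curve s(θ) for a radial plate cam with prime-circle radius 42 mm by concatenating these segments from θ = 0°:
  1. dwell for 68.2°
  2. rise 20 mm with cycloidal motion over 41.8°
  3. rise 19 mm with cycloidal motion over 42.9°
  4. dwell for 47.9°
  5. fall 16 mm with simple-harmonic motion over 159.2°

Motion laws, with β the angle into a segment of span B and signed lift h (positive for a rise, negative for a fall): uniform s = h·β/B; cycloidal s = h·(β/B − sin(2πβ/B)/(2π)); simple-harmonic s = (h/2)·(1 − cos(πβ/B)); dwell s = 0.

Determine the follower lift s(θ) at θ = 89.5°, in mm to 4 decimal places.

seg 1 [0°–68.2°] dwell: s stays 0.0000
seg 2 [68.2°–110°] cycloidal, h=20: θ=89.5° here. β=21.3, B=41.8. 20·(0.5096 − sin(2π·0.5096)/(2π)) = 10.3827 → s = 10.3827

10.3827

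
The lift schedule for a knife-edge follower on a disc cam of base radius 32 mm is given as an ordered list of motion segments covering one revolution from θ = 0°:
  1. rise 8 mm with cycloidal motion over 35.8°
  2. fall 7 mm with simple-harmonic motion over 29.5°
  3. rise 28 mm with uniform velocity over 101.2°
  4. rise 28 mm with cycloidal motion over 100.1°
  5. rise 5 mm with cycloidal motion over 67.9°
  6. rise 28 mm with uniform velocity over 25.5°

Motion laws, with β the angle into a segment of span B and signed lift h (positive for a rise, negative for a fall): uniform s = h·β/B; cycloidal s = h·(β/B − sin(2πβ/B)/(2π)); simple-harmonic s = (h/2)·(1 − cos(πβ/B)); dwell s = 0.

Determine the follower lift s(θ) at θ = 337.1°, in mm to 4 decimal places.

seg 1 [0°–35.8°] cycloidal, h=8: full span → s += 8 → s = 8.0000
seg 2 [35.8°–65.3°] simple-harmonic, h=-7: full span → s += -7 → s = 1.0000
seg 3 [65.3°–166.5°] uniform, h=28: full span → s += 28 → s = 29.0000
seg 4 [166.5°–266.6°] cycloidal, h=28: full span → s += 28 → s = 57.0000
seg 5 [266.6°–334.5°] cycloidal, h=5: full span → s += 5 → s = 62.0000
seg 6 [334.5°–360°] uniform, h=28: θ=337.1° here. β=2.6, B=25.5. 28·2.6/25.5 = 2.8549 → s = 64.8549

64.8549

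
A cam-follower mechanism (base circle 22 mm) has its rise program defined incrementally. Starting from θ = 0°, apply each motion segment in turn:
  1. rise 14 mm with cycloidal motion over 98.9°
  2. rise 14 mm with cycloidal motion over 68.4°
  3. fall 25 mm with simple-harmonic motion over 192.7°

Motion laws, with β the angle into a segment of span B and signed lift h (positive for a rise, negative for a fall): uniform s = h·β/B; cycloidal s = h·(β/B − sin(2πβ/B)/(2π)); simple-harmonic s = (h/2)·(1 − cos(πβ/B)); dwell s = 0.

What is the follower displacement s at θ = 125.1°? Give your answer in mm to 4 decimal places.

seg 1 [0°–98.9°] cycloidal, h=14: full span → s += 14 → s = 14.0000
seg 2 [98.9°–167.3°] cycloidal, h=14: θ=125.1° here. β=26.2, B=68.4. 14·(0.3830 − sin(2π·0.3830)/(2π)) = 3.8686 → s = 17.8686

17.8686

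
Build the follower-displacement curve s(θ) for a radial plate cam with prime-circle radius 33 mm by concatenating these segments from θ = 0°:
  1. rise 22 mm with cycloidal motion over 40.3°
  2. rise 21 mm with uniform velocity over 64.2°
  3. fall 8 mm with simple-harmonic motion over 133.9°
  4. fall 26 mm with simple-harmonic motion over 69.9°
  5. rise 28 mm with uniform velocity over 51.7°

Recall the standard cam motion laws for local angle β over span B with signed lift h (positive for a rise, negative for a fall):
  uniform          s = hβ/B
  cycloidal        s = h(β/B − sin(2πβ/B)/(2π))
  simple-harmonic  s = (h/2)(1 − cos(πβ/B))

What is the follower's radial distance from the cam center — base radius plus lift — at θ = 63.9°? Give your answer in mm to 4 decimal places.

seg 1 [0°–40.3°] cycloidal, h=22: full span → s += 22 → s = 22.0000
seg 2 [40.3°–104.5°] uniform, h=21: θ=63.9° here. β=23.6, B=64.2. 21·23.6/64.2 = 7.7196 → s = 29.7196
radial distance = base radius + s = 33 + 29.7196 = 62.7196

62.7196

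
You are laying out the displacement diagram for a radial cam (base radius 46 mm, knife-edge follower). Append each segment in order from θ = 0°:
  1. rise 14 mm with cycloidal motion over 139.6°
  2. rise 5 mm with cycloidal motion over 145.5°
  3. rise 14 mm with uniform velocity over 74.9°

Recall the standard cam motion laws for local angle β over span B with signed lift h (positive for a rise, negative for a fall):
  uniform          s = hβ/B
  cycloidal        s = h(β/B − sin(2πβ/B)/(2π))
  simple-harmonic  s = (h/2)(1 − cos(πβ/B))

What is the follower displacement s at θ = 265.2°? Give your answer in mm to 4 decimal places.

seg 1 [0°–139.6°] cycloidal, h=14: full span → s += 14 → s = 14.0000
seg 2 [139.6°–285.1°] cycloidal, h=5: θ=265.2° here. β=125.6, B=145.5. 5·(0.8632 − sin(2π·0.8632)/(2π)) = 4.9189 → s = 18.9189

18.9189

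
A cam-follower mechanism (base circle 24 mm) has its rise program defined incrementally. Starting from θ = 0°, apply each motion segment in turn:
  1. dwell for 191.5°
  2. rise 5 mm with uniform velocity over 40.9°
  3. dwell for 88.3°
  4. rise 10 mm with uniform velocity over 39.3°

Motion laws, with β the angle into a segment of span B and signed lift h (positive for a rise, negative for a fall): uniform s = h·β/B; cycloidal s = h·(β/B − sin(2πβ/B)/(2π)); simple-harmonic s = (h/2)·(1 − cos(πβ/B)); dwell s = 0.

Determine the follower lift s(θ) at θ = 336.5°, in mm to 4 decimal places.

seg 1 [0°–191.5°] dwell: s stays 0.0000
seg 2 [191.5°–232.4°] uniform, h=5: full span → s += 5 → s = 5.0000
seg 3 [232.4°–320.7°] dwell: s stays 5.0000
seg 4 [320.7°–360°] uniform, h=10: θ=336.5° here. β=15.8, B=39.3. 10·15.8/39.3 = 4.0204 → s = 9.0204

9.0204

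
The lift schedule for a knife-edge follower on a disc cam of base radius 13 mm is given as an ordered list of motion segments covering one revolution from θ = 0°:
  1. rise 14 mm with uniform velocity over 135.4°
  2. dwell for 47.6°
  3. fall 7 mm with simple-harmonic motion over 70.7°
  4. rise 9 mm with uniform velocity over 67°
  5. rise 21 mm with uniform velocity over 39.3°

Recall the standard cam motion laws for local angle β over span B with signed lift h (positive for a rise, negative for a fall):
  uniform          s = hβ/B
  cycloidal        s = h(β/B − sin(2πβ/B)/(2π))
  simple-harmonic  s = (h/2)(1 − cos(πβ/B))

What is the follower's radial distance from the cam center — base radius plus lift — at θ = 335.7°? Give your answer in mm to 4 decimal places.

seg 1 [0°–135.4°] uniform, h=14: full span → s += 14 → s = 14.0000
seg 2 [135.4°–183°] dwell: s stays 14.0000
seg 3 [183°–253.7°] simple-harmonic, h=-7: full span → s += -7 → s = 7.0000
seg 4 [253.7°–320.7°] uniform, h=9: full span → s += 9 → s = 16.0000
seg 5 [320.7°–360°] uniform, h=21: θ=335.7° here. β=15, B=39.3. 21·15/39.3 = 8.0153 → s = 24.0153
radial distance = base radius + s = 13 + 24.0153 = 37.0153

37.0153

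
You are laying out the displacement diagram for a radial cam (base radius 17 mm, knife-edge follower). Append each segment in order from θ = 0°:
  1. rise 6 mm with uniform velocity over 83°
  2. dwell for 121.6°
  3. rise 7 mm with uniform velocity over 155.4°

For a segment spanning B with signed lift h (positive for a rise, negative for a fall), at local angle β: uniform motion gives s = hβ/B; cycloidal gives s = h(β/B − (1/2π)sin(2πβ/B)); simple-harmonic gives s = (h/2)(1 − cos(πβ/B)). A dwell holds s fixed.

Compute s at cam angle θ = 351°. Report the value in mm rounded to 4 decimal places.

seg 1 [0°–83°] uniform, h=6: full span → s += 6 → s = 6.0000
seg 2 [83°–204.6°] dwell: s stays 6.0000
seg 3 [204.6°–360°] uniform, h=7: θ=351° here. β=146.4, B=155.4. 7·146.4/155.4 = 6.5946 → s = 12.5946

12.5946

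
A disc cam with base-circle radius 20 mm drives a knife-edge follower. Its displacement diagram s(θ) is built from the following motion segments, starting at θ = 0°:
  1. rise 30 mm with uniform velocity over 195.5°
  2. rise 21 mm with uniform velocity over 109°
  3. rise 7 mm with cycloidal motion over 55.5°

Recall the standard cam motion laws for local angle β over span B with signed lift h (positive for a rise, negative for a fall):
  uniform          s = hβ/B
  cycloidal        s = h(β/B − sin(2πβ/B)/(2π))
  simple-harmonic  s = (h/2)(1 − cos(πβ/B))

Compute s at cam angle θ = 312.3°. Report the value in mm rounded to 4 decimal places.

seg 1 [0°–195.5°] uniform, h=30: full span → s += 30 → s = 30.0000
seg 2 [195.5°–304.5°] uniform, h=21: full span → s += 21 → s = 51.0000
seg 3 [304.5°–360°] cycloidal, h=7: θ=312.3° here. β=7.8, B=55.5. 7·(0.1405 − sin(2π·0.1405)/(2π)) = 0.1230 → s = 51.1230

51.1230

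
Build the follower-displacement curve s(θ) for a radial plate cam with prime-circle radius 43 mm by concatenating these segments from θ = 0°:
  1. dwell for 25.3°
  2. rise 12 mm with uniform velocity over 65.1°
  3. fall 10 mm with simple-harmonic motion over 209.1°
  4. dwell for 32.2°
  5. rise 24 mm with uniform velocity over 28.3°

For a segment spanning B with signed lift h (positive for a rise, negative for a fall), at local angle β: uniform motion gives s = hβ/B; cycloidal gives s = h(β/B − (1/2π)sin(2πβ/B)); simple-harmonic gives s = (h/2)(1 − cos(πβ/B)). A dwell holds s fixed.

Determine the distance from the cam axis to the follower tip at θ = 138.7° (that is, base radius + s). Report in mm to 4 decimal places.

seg 1 [0°–25.3°] dwell: s stays 0.0000
seg 2 [25.3°–90.4°] uniform, h=12: full span → s += 12 → s = 12.0000
seg 3 [90.4°–299.5°] simple-harmonic, h=-10: θ=138.7° here. β=48.3, B=209.1. -10/2·(1 − cos(π·0.2310)) = -1.2597 → s = 10.7403
radial distance = base radius + s = 43 + 10.7403 = 53.7403

53.7403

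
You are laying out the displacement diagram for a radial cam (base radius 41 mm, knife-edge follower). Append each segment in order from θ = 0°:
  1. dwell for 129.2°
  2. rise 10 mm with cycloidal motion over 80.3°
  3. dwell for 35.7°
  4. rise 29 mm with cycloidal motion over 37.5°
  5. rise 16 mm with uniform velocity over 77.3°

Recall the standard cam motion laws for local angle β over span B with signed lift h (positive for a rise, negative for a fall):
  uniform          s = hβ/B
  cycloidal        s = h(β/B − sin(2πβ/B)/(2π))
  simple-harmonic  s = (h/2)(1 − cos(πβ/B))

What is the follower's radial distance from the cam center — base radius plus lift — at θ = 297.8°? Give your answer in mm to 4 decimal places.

seg 1 [0°–129.2°] dwell: s stays 0.0000
seg 2 [129.2°–209.5°] cycloidal, h=10: full span → s += 10 → s = 10.0000
seg 3 [209.5°–245.2°] dwell: s stays 10.0000
seg 4 [245.2°–282.7°] cycloidal, h=29: full span → s += 29 → s = 39.0000
seg 5 [282.7°–360°] uniform, h=16: θ=297.8° here. β=15.1, B=77.3. 16·15.1/77.3 = 3.1255 → s = 42.1255
radial distance = base radius + s = 41 + 42.1255 = 83.1255

83.1255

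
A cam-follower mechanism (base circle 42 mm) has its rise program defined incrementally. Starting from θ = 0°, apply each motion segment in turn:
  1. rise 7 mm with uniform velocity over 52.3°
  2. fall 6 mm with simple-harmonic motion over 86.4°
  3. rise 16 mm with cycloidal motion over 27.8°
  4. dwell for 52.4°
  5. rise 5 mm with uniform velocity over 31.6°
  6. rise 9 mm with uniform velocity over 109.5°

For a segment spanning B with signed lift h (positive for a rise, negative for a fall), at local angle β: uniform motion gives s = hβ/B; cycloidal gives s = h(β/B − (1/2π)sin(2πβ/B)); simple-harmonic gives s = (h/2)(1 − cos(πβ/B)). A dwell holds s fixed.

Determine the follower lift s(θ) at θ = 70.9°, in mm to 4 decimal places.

seg 1 [0°–52.3°] uniform, h=7: full span → s += 7 → s = 7.0000
seg 2 [52.3°–138.7°] simple-harmonic, h=-6: θ=70.9° here. β=18.6, B=86.4. -6/2·(1 − cos(π·0.2153)) = -0.6603 → s = 6.3397

6.3397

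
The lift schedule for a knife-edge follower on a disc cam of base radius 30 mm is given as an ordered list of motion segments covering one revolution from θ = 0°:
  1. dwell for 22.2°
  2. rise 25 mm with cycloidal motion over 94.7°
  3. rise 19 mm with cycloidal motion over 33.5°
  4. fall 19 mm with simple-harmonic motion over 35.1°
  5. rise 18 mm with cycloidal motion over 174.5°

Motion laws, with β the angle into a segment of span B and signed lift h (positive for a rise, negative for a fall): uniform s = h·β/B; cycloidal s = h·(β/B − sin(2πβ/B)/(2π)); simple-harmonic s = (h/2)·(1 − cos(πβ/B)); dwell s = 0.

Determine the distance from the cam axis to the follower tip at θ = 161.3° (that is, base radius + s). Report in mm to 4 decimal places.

seg 1 [0°–22.2°] dwell: s stays 0.0000
seg 2 [22.2°–116.9°] cycloidal, h=25: full span → s += 25 → s = 25.0000
seg 3 [116.9°–150.4°] cycloidal, h=19: full span → s += 19 → s = 44.0000
seg 4 [150.4°–185.5°] simple-harmonic, h=-19: θ=161.3° here. β=10.9, B=35.1. -19/2·(1 − cos(π·0.3105)) = -4.1736 → s = 39.8264
radial distance = base radius + s = 30 + 39.8264 = 69.8264

69.8264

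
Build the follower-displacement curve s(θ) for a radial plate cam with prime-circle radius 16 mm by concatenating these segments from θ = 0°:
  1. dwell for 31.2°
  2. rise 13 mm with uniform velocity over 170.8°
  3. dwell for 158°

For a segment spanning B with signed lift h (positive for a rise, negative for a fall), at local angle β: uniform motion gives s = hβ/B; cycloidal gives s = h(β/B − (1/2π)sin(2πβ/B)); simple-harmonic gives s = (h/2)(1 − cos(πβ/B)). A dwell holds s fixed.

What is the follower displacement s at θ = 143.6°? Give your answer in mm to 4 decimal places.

seg 1 [0°–31.2°] dwell: s stays 0.0000
seg 2 [31.2°–202°] uniform, h=13: θ=143.6° here. β=112.4, B=170.8. 13·112.4/170.8 = 8.5550 → s = 8.5550

8.5550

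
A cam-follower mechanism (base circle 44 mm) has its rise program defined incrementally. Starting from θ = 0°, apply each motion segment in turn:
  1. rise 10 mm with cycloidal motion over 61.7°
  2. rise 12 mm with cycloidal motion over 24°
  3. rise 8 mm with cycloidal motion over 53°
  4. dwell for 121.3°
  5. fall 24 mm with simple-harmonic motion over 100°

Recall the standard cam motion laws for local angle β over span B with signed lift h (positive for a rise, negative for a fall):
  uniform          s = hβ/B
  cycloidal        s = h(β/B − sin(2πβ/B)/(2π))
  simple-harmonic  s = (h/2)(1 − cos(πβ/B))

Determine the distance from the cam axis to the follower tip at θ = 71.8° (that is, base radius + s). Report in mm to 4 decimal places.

seg 1 [0°–61.7°] cycloidal, h=10: full span → s += 10 → s = 10.0000
seg 2 [61.7°–85.7°] cycloidal, h=12: θ=71.8° here. β=10.1, B=24. 12·(0.4208 − sin(2π·0.4208)/(2π)) = 4.1387 → s = 14.1387
radial distance = base radius + s = 44 + 14.1387 = 58.1387

58.1387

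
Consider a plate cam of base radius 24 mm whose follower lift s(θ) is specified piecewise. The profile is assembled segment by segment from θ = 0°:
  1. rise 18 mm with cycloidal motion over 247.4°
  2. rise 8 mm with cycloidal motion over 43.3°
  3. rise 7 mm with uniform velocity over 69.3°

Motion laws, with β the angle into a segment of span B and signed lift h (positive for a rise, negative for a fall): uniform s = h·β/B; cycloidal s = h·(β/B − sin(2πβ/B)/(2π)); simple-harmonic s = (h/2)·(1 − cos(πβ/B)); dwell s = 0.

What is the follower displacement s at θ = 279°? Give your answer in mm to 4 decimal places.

seg 1 [0°–247.4°] cycloidal, h=18: full span → s += 18 → s = 18.0000
seg 2 [247.4°–290.7°] cycloidal, h=8: θ=279° here. β=31.6, B=43.3. 8·(0.7298 − sin(2π·0.7298)/(2π)) = 7.1013 → s = 25.1013

25.1013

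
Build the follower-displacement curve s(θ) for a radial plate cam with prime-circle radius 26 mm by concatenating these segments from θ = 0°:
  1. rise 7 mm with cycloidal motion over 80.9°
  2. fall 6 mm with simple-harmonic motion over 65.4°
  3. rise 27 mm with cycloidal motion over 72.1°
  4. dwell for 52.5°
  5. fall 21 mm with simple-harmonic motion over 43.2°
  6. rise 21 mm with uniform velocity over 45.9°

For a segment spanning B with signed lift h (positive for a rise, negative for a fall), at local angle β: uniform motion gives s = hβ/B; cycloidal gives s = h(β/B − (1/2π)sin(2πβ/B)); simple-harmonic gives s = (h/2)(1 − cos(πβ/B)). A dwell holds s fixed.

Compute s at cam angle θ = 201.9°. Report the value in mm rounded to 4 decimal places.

seg 1 [0°–80.9°] cycloidal, h=7: full span → s += 7 → s = 7.0000
seg 2 [80.9°–146.3°] simple-harmonic, h=-6: full span → s += -6 → s = 1.0000
seg 3 [146.3°–218.4°] cycloidal, h=27: θ=201.9° here. β=55.6, B=72.1. 27·(0.7712 − sin(2π·0.7712)/(2π)) = 25.0804 → s = 26.0804

26.0804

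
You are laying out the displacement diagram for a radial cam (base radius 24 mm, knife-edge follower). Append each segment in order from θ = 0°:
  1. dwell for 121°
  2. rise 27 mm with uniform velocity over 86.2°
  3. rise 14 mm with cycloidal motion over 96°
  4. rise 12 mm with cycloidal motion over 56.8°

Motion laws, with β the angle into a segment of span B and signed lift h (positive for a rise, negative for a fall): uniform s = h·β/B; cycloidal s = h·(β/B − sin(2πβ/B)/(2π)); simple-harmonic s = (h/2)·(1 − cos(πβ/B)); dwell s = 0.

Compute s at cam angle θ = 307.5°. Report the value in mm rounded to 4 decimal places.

seg 1 [0°–121°] dwell: s stays 0.0000
seg 2 [121°–207.2°] uniform, h=27: full span → s += 27 → s = 27.0000
seg 3 [207.2°–303.2°] cycloidal, h=14: full span → s += 14 → s = 41.0000
seg 4 [303.2°–360°] cycloidal, h=12: θ=307.5° here. β=4.3, B=56.8. 12·(0.0757 − sin(2π·0.0757)/(2π)) = 0.0339 → s = 41.0339

41.0339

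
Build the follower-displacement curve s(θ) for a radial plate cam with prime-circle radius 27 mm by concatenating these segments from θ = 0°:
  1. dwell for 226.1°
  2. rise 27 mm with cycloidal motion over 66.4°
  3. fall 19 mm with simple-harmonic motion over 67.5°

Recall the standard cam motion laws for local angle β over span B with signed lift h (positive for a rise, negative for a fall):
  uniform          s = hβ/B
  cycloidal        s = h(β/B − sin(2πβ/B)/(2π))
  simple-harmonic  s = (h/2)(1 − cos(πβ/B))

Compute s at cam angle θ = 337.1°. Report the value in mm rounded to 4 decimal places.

seg 1 [0°–226.1°] dwell: s stays 0.0000
seg 2 [226.1°–292.5°] cycloidal, h=27: full span → s += 27 → s = 27.0000
seg 3 [292.5°–360°] simple-harmonic, h=-19: θ=337.1° here. β=44.6, B=67.5. -19/2·(1 − cos(π·0.6607)) = -14.0960 → s = 12.9040

12.9040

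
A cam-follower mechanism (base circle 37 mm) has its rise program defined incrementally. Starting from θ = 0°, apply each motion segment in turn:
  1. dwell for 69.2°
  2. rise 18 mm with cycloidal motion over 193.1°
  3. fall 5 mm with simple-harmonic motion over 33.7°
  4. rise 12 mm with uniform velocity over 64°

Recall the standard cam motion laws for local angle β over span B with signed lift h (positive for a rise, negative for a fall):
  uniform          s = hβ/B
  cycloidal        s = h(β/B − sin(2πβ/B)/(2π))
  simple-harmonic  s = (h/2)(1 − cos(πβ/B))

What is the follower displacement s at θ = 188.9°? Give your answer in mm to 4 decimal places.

seg 1 [0°–69.2°] dwell: s stays 0.0000
seg 2 [69.2°–262.3°] cycloidal, h=18: θ=188.9° here. β=119.7, B=193.1. 18·(0.6199 − sin(2π·0.6199)/(2π)) = 13.1175 → s = 13.1175

13.1175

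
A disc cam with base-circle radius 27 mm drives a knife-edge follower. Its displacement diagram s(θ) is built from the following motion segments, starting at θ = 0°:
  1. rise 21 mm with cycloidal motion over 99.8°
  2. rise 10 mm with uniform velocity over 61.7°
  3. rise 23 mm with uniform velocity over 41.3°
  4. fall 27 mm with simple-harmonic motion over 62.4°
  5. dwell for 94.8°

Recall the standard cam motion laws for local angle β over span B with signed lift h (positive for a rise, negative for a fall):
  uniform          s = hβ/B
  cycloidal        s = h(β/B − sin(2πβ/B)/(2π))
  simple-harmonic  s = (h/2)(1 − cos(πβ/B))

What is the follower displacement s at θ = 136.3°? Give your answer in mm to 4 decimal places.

seg 1 [0°–99.8°] cycloidal, h=21: full span → s += 21 → s = 21.0000
seg 2 [99.8°–161.5°] uniform, h=10: θ=136.3° here. β=36.5, B=61.7. 10·36.5/61.7 = 5.9157 → s = 26.9157

26.9157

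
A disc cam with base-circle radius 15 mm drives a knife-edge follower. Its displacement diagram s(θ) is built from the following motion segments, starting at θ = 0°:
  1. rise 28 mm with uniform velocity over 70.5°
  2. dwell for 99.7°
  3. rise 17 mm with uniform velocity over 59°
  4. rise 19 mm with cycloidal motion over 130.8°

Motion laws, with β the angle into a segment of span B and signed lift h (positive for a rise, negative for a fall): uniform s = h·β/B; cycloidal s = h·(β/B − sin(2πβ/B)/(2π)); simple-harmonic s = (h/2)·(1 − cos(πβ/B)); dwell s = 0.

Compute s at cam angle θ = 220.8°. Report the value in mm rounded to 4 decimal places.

seg 1 [0°–70.5°] uniform, h=28: full span → s += 28 → s = 28.0000
seg 2 [70.5°–170.2°] dwell: s stays 28.0000
seg 3 [170.2°–229.2°] uniform, h=17: θ=220.8° here. β=50.6, B=59. 17·50.6/59 = 14.5797 → s = 42.5797

42.5797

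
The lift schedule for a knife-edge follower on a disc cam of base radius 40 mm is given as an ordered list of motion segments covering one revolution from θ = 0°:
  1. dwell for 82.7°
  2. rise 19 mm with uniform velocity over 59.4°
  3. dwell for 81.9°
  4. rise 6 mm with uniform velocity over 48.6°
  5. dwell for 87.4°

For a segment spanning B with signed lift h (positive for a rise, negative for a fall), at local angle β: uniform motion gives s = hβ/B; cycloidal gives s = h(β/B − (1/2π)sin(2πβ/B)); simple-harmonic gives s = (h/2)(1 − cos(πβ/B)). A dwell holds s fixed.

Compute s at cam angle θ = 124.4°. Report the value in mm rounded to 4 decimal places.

seg 1 [0°–82.7°] dwell: s stays 0.0000
seg 2 [82.7°–142.1°] uniform, h=19: θ=124.4° here. β=41.7, B=59.4. 19·41.7/59.4 = 13.3384 → s = 13.3384

13.3384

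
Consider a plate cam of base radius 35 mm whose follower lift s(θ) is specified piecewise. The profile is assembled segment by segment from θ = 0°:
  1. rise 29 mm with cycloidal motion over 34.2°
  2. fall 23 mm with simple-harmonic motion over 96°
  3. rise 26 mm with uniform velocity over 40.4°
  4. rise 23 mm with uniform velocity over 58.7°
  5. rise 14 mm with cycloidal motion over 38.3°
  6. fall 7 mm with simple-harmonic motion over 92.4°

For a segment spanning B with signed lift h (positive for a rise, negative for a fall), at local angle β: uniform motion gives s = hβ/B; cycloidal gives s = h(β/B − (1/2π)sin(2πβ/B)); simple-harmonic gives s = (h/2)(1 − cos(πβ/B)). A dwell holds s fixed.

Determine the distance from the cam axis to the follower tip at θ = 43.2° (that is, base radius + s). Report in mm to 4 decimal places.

seg 1 [0°–34.2°] cycloidal, h=29: full span → s += 29 → s = 29.0000
seg 2 [34.2°–130.2°] simple-harmonic, h=-23: θ=43.2° here. β=9, B=96. -23/2·(1 − cos(π·0.0938)) = -0.4952 → s = 28.5048
radial distance = base radius + s = 35 + 28.5048 = 63.5048

63.5048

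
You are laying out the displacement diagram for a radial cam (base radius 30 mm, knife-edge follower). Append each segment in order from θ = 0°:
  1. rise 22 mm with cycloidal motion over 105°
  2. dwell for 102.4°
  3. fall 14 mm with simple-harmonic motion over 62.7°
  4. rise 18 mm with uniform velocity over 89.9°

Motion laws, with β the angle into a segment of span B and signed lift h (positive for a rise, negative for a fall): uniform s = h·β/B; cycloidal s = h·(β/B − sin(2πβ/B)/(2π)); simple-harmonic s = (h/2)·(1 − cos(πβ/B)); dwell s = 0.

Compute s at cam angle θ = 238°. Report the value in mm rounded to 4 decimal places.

seg 1 [0°–105°] cycloidal, h=22: full span → s += 22 → s = 22.0000
seg 2 [105°–207.4°] dwell: s stays 22.0000
seg 3 [207.4°–270.1°] simple-harmonic, h=-14: θ=238° here. β=30.6, B=62.7. -14/2·(1 − cos(π·0.4880)) = -6.7370 → s = 15.2630

15.2630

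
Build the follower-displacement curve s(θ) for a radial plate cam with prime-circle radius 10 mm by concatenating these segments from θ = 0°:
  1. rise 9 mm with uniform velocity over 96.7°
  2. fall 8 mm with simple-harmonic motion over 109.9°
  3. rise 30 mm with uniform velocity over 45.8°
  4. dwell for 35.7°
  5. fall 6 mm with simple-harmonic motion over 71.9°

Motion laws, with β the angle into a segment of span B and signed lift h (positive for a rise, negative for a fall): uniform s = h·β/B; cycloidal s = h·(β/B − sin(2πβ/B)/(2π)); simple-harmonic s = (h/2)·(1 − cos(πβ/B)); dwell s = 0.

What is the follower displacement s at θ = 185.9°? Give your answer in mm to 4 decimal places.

seg 1 [0°–96.7°] uniform, h=9: full span → s += 9 → s = 9.0000
seg 2 [96.7°–206.6°] simple-harmonic, h=-8: θ=185.9° here. β=89.2, B=109.9. -8/2·(1 − cos(π·0.8116)) = -7.3199 → s = 1.6801

1.6801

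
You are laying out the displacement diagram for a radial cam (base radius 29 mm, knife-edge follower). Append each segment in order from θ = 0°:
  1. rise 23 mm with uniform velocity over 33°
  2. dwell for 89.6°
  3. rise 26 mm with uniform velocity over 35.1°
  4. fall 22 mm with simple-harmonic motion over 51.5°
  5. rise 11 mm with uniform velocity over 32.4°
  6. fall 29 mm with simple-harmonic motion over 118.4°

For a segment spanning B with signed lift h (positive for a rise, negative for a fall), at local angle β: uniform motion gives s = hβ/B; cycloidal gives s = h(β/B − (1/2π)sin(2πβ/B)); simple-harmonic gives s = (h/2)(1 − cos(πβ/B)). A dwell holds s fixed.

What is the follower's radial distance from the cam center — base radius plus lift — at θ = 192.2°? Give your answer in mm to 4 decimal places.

seg 1 [0°–33°] uniform, h=23: full span → s += 23 → s = 23.0000
seg 2 [33°–122.6°] dwell: s stays 23.0000
seg 3 [122.6°–157.7°] uniform, h=26: full span → s += 26 → s = 49.0000
seg 4 [157.7°–209.2°] simple-harmonic, h=-22: θ=192.2° here. β=34.5, B=51.5. -22/2·(1 − cos(π·0.6699)) = -16.5966 → s = 32.4034
radial distance = base radius + s = 29 + 32.4034 = 61.4034

61.4034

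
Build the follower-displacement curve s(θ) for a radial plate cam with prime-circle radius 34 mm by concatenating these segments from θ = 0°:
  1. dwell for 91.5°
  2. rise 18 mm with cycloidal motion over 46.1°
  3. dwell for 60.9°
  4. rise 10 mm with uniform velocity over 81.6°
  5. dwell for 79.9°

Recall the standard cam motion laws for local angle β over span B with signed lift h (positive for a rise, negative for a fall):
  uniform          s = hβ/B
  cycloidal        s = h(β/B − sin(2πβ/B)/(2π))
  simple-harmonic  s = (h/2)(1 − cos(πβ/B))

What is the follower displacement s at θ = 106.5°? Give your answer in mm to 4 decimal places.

seg 1 [0°–91.5°] dwell: s stays 0.0000
seg 2 [91.5°–137.6°] cycloidal, h=18: θ=106.5° here. β=15, B=46.1. 18·(0.3254 − sin(2π·0.3254)/(2π)) = 3.3074 → s = 3.3074

3.3074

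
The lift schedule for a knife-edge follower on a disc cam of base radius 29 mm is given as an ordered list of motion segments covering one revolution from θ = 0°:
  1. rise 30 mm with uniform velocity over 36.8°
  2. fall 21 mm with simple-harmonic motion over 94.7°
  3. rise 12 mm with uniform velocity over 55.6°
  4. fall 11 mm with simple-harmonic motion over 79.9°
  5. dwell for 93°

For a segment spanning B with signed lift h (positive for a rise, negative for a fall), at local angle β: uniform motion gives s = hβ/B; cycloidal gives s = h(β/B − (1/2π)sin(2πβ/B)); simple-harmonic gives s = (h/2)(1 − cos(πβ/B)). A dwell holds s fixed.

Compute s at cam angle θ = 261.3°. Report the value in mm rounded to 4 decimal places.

seg 1 [0°–36.8°] uniform, h=30: full span → s += 30 → s = 30.0000
seg 2 [36.8°–131.5°] simple-harmonic, h=-21: full span → s += -21 → s = 9.0000
seg 3 [131.5°–187.1°] uniform, h=12: full span → s += 12 → s = 21.0000
seg 4 [187.1°–267°] simple-harmonic, h=-11: θ=261.3° here. β=74.2, B=79.9. -11/2·(1 − cos(π·0.9287)) = -10.8624 → s = 10.1376

10.1376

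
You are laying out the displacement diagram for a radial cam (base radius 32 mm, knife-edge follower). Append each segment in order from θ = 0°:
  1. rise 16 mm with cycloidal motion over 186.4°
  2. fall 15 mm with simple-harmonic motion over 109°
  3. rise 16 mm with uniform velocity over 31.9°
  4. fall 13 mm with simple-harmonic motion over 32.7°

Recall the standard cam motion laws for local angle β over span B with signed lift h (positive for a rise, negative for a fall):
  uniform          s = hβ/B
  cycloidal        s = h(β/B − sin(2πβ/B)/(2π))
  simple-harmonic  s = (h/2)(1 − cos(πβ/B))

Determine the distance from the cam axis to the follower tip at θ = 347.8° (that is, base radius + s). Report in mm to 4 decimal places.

seg 1 [0°–186.4°] cycloidal, h=16: full span → s += 16 → s = 16.0000
seg 2 [186.4°–295.4°] simple-harmonic, h=-15: full span → s += -15 → s = 1.0000
seg 3 [295.4°–327.3°] uniform, h=16: full span → s += 16 → s = 17.0000
seg 4 [327.3°–360°] simple-harmonic, h=-13: θ=347.8° here. β=20.5, B=32.7. -13/2·(1 − cos(π·0.6269)) = -9.0235 → s = 7.9765
radial distance = base radius + s = 32 + 7.9765 = 39.9765

39.9765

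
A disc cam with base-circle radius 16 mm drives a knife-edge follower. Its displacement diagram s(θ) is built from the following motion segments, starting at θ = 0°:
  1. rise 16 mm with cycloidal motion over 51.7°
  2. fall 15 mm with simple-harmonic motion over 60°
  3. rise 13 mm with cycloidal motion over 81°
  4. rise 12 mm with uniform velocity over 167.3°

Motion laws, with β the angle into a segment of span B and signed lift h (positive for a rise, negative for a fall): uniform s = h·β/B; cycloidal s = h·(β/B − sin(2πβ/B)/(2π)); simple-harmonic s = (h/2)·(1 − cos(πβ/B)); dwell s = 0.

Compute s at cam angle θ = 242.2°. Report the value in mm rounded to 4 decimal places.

seg 1 [0°–51.7°] cycloidal, h=16: full span → s += 16 → s = 16.0000
seg 2 [51.7°–111.7°] simple-harmonic, h=-15: full span → s += -15 → s = 1.0000
seg 3 [111.7°–192.7°] cycloidal, h=13: full span → s += 13 → s = 14.0000
seg 4 [192.7°–360°] uniform, h=12: θ=242.2° here. β=49.5, B=167.3. 12·49.5/167.3 = 3.5505 → s = 17.5505

17.5505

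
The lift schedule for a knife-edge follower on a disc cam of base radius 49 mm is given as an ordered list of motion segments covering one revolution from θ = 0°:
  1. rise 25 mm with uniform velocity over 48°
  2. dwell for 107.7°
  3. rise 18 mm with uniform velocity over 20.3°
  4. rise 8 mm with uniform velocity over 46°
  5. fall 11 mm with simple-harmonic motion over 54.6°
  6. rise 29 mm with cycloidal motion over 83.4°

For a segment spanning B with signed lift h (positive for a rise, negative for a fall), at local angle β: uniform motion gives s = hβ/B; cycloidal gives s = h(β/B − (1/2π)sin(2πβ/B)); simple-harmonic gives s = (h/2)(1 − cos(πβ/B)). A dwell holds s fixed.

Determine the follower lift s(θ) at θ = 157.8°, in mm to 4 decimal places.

seg 1 [0°–48°] uniform, h=25: full span → s += 25 → s = 25.0000
seg 2 [48°–155.7°] dwell: s stays 25.0000
seg 3 [155.7°–176°] uniform, h=18: θ=157.8° here. β=2.1, B=20.3. 18·2.1/20.3 = 1.8621 → s = 26.8621

26.8621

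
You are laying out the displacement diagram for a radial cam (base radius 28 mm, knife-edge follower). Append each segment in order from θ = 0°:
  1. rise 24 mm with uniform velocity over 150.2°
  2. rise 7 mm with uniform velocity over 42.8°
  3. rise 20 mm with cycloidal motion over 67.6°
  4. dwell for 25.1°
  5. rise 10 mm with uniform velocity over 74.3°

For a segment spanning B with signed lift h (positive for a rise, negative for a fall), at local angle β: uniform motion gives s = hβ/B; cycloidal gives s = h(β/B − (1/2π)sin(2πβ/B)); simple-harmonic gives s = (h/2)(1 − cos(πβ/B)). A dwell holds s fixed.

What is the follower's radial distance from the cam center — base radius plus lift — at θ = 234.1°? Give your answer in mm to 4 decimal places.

seg 1 [0°–150.2°] uniform, h=24: full span → s += 24 → s = 24.0000
seg 2 [150.2°–193°] uniform, h=7: full span → s += 7 → s = 31.0000
seg 3 [193°–260.6°] cycloidal, h=20: θ=234.1° here. β=41.1, B=67.6. 20·(0.6080 − sin(2π·0.6080)/(2π)) = 14.1576 → s = 45.1576
radial distance = base radius + s = 28 + 45.1576 = 73.1576

73.1576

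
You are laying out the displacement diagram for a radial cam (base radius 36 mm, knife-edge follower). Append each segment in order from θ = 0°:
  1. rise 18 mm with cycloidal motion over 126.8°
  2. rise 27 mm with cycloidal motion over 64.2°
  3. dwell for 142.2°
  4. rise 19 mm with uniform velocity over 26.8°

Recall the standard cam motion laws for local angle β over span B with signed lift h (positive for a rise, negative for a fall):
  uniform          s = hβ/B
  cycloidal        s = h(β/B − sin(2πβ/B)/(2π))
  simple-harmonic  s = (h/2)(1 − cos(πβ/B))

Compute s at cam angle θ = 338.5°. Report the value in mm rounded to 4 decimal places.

seg 1 [0°–126.8°] cycloidal, h=18: full span → s += 18 → s = 18.0000
seg 2 [126.8°–191°] cycloidal, h=27: full span → s += 27 → s = 45.0000
seg 3 [191°–333.2°] dwell: s stays 45.0000
seg 4 [333.2°–360°] uniform, h=19: θ=338.5° here. β=5.3, B=26.8. 19·5.3/26.8 = 3.7575 → s = 48.7575

48.7575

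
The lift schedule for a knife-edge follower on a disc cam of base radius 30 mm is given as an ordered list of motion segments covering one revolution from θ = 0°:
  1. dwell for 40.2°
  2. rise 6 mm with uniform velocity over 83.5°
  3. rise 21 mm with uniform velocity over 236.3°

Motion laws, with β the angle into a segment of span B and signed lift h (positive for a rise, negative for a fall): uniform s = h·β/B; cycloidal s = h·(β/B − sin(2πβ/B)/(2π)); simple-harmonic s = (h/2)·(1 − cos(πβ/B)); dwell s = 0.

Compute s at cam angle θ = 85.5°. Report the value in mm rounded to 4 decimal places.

seg 1 [0°–40.2°] dwell: s stays 0.0000
seg 2 [40.2°–123.7°] uniform, h=6: θ=85.5° here. β=45.3, B=83.5. 6·45.3/83.5 = 3.2551 → s = 3.2551

3.2551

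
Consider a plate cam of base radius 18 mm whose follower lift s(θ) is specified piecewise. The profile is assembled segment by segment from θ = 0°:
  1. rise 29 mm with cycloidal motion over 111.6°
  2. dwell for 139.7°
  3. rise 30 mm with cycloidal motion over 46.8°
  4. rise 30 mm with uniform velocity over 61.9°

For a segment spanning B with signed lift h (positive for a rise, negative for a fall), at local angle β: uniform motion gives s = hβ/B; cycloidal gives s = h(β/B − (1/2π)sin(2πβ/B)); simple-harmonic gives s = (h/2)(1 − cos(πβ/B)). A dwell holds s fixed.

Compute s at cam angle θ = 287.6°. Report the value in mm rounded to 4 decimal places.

seg 1 [0°–111.6°] cycloidal, h=29: full span → s += 29 → s = 29.0000
seg 2 [111.6°–251.3°] dwell: s stays 29.0000
seg 3 [251.3°–298.1°] cycloidal, h=30: θ=287.6° here. β=36.3, B=46.8. 30·(0.7756 − sin(2π·0.7756)/(2π)) = 27.9820 → s = 56.9820

56.9820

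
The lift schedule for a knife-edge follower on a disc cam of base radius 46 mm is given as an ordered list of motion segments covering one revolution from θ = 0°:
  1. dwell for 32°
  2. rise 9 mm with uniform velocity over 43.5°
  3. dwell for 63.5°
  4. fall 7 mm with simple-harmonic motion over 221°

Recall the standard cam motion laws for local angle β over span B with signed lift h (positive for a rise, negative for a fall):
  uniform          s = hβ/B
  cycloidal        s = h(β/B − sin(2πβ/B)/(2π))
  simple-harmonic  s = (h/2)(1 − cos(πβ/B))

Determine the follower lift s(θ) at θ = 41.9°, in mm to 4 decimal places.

seg 1 [0°–32°] dwell: s stays 0.0000
seg 2 [32°–75.5°] uniform, h=9: θ=41.9° here. β=9.9, B=43.5. 9·9.9/43.5 = 2.0483 → s = 2.0483

2.0483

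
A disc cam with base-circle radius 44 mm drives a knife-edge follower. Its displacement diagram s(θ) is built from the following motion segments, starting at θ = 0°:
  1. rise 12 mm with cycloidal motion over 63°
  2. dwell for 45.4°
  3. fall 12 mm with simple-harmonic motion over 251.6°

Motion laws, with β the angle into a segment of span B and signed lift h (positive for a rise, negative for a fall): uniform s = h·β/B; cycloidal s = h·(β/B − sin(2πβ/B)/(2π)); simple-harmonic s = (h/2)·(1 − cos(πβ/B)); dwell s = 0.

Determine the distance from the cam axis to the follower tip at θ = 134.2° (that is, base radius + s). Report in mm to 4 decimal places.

seg 1 [0°–63°] cycloidal, h=12: full span → s += 12 → s = 12.0000
seg 2 [63°–108.4°] dwell: s stays 12.0000
seg 3 [108.4°–360°] simple-harmonic, h=-12: θ=134.2° here. β=25.8, B=251.6. -12/2·(1 − cos(π·0.1025)) = -0.3087 → s = 11.6913
radial distance = base radius + s = 44 + 11.6913 = 55.6913

55.6913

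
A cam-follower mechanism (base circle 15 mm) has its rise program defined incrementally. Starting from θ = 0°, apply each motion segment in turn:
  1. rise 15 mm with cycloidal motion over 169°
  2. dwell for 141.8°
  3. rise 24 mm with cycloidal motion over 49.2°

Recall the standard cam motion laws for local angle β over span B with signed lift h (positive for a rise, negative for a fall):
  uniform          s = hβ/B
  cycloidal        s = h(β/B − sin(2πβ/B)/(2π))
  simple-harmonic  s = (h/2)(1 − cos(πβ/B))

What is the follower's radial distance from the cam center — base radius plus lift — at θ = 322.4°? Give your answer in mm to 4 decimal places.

seg 1 [0°–169°] cycloidal, h=15: full span → s += 15 → s = 15.0000
seg 2 [169°–310.8°] dwell: s stays 15.0000
seg 3 [310.8°–360°] cycloidal, h=24: θ=322.4° here. β=11.6, B=49.2. 24·(0.2358 − sin(2π·0.2358)/(2π)) = 1.8541 → s = 16.8541
radial distance = base radius + s = 15 + 16.8541 = 31.8541

31.8541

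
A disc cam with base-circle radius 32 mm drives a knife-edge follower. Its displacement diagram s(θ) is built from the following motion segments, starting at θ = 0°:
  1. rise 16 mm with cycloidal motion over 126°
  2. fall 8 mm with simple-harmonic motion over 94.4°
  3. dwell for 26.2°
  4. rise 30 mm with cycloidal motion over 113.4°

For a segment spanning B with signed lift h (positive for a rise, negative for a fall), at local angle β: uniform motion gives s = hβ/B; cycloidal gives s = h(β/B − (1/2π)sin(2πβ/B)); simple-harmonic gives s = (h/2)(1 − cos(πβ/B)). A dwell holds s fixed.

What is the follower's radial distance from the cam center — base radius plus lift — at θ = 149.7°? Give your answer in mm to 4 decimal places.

seg 1 [0°–126°] cycloidal, h=16: full span → s += 16 → s = 16.0000
seg 2 [126°–220.4°] simple-harmonic, h=-8: θ=149.7° here. β=23.7, B=94.4. -8/2·(1 − cos(π·0.2511)) = -1.1810 → s = 14.8190
radial distance = base radius + s = 32 + 14.8190 = 46.8190

46.8190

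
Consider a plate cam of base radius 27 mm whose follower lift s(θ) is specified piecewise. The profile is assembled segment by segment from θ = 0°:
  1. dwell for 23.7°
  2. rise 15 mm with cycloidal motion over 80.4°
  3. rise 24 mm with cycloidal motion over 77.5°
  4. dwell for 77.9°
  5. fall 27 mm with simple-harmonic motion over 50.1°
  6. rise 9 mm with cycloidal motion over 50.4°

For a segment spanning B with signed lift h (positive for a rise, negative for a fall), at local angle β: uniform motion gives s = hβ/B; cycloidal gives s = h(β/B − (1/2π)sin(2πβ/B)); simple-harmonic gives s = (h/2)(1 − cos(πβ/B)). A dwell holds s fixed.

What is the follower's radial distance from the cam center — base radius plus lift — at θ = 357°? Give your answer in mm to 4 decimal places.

seg 1 [0°–23.7°] dwell: s stays 0.0000
seg 2 [23.7°–104.1°] cycloidal, h=15: full span → s += 15 → s = 15.0000
seg 3 [104.1°–181.6°] cycloidal, h=24: full span → s += 24 → s = 39.0000
seg 4 [181.6°–259.5°] dwell: s stays 39.0000
seg 5 [259.5°–309.6°] simple-harmonic, h=-27: full span → s += -27 → s = 12.0000
seg 6 [309.6°–360°] cycloidal, h=9: θ=357° here. β=47.4, B=50.4. 9·(0.9405 − sin(2π·0.9405)/(2π)) = 8.9876 → s = 20.9876
radial distance = base radius + s = 27 + 20.9876 = 47.9876

47.9876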